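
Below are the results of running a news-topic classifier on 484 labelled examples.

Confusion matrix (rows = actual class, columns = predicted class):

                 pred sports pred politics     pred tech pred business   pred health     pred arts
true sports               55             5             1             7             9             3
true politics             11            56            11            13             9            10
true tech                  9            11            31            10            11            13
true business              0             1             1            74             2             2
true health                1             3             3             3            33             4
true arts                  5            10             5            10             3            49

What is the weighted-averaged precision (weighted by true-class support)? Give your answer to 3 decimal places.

0.620

Per-class precision (TP/(TP+FP)):
  sports: TP=55, FP=11+9+0+1+5=26 → 55/81 = 0.6790
  politics: TP=56, FP=5+11+1+3+10=30 → 56/86 = 0.6512
  tech: TP=31, FP=1+11+1+3+5=21 → 31/52 = 0.5962
  business: TP=74, FP=7+13+10+3+10=43 → 74/117 = 0.6325
  health: TP=33, FP=9+9+11+2+3=34 → 33/67 = 0.4925
  arts: TP=49, FP=3+10+13+2+4=32 → 49/81 = 0.6049
Weighted-precision = Σ (supportᵢ/N)·precisionᵢ with N=484: (80/484)·0.6790 + (110/484)·0.6512 + (85/484)·0.5962 + (80/484)·0.6325 + (47/484)·0.4925 + (82/484)·0.6049 = 0.620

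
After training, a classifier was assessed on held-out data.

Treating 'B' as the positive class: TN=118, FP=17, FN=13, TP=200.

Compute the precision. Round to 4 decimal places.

Precision = TP/(TP+FP) = 200/(200+17) = 200/217 = 0.9217

0.9217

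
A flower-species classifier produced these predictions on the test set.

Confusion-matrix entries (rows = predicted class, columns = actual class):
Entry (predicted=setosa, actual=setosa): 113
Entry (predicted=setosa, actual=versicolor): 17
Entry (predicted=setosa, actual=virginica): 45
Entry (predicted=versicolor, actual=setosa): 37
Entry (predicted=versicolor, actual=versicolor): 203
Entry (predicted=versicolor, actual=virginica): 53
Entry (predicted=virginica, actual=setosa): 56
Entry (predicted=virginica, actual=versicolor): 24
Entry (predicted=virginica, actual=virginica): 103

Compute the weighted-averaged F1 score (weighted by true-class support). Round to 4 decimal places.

0.6367

Per-class F1 score (2·TP/(2·TP+FP+FN)):
  setosa: TP=113, FP=17+45=62, FN=37+56=93 → 226/381 = 0.59318
  versicolor: TP=203, FP=37+53=90, FN=17+24=41 → 406/537 = 0.75605
  virginica: TP=103, FP=56+24=80, FN=45+53=98 → 206/384 = 0.53646
Weighted-F1 score = Σ (supportᵢ/N)·F1 scoreᵢ with N=651: (206/651)·0.59318 + (244/651)·0.75605 + (201/651)·0.53646 = 0.6367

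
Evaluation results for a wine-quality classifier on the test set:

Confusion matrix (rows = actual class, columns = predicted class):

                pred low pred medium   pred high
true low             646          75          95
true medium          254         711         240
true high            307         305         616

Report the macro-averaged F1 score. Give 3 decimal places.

Per-class F1 score (2·TP/(2·TP+FP+FN)):
  low: TP=646, FP=254+307=561, FN=75+95=170 → 1292/2023 = 0.6387
  medium: TP=711, FP=75+305=380, FN=254+240=494 → 1422/2296 = 0.6193
  high: TP=616, FP=95+240=335, FN=307+305=612 → 1232/2179 = 0.5654
Macro-F1 score = mean = (0.6387 + 0.6193 + 0.5654) / 3 = 0.608

0.608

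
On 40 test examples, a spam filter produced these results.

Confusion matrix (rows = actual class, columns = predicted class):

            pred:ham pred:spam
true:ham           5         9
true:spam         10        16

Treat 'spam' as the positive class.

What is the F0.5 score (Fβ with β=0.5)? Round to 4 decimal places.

Fβ = (1+β²)·TP / ((1+β²)·TP + β²·FN + FP), with β²=1/4
= 1.25·16 / (1.25·16 + 0.25·10 + 9) = 0.6349

0.6349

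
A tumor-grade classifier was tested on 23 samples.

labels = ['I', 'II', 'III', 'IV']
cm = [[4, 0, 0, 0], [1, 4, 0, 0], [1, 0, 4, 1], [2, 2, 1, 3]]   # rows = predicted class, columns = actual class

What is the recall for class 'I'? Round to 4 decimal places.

0.5000

One-vs-rest for 'I': TP = diagonal; FP = other classes predicted 'I'; FN = 'I' predicted as other.
recall = TP/(TP+FN).
I: TP=4, FN=1+1+2=4 → 4/8 = 0.50000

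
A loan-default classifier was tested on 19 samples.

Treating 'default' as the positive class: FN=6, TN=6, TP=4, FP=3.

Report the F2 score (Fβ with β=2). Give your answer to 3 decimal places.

0.426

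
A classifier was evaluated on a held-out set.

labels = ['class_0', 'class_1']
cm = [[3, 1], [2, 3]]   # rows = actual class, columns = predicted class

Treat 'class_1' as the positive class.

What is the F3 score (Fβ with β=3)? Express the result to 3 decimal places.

0.612

Fβ = (1+β²)·TP / ((1+β²)·TP + β²·FN + FP), with β²=9
= 10·3 / (10·3 + 9·2 + 1) = 0.612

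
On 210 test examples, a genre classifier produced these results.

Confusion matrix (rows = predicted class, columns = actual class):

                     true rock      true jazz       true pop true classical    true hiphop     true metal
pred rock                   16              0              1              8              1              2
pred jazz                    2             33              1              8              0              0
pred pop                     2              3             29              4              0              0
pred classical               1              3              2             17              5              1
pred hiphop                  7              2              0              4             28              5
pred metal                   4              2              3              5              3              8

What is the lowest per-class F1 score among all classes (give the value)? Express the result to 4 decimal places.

Per-class F1 score (2·TP/(2·TP+FP+FN)):
  rock: TP=16, FP=0+1+8+1+2=12, FN=2+2+1+7+4=16 → 32/60 = 0.53333
  jazz: TP=33, FP=2+1+8+0+0=11, FN=0+3+3+2+2=10 → 66/87 = 0.75862
  pop: TP=29, FP=2+3+4+0+0=9, FN=1+1+2+0+3=7 → 58/74 = 0.78378
  classical: TP=17, FP=1+3+2+5+1=12, FN=8+8+4+4+5=29 → 34/75 = 0.45333
  hiphop: TP=28, FP=7+2+0+4+5=18, FN=1+0+0+5+3=9 → 56/83 = 0.67470
  metal: TP=8, FP=4+2+3+5+3=17, FN=2+0+0+1+5=8 → 16/41 = 0.39024
Lowest is class 'metal' with F1 score = 0.3902.

0.3902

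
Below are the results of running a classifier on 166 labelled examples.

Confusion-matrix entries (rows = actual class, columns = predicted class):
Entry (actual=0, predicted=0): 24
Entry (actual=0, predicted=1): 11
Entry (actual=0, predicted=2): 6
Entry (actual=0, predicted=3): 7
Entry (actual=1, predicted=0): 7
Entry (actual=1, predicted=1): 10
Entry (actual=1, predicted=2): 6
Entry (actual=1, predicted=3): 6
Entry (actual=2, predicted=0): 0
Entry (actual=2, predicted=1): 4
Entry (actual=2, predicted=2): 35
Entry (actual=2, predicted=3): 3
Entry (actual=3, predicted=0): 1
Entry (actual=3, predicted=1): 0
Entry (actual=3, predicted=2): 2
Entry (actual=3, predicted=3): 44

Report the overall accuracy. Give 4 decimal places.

0.6807

Accuracy = trace / total = (24+10+35+44=113) / 166 = 113/166 = 0.6807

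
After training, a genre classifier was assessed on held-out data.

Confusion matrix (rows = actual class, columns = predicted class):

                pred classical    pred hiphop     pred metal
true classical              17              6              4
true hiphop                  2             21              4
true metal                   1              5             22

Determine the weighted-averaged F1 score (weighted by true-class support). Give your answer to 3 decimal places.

Per-class F1 score (2·TP/(2·TP+FP+FN)):
  classical: TP=17, FP=2+1=3, FN=6+4=10 → 34/47 = 0.7234
  hiphop: TP=21, FP=6+5=11, FN=2+4=6 → 42/59 = 0.7119
  metal: TP=22, FP=4+4=8, FN=1+5=6 → 44/58 = 0.7586
Weighted-F1 score = Σ (supportᵢ/N)·F1 scoreᵢ with N=82: (27/82)·0.7234 + (27/82)·0.7119 + (28/82)·0.7586 = 0.732

0.732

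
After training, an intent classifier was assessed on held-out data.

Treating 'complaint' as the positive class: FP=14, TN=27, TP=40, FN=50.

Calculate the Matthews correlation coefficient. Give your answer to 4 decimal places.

0.0970

MCC = (TP·TN − FP·FN) / √((TP+FP)(TP+FN)(TN+FP)(TN+FN))
Numerator = 40·27 − 14·50 = 380
Denominator = √(54·90·41·77) = √15343020 = 3917.0167
MCC = 380 / 3917.0167 = 0.0970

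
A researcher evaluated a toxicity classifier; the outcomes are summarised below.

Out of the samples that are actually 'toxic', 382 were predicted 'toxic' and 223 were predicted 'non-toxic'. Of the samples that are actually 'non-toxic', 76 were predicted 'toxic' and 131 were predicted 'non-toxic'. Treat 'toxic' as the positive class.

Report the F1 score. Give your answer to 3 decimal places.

0.719

Precision = TP/(TP+FP) = 382/458 = 0.8341
Recall = TP/(TP+FN) = 382/605 = 0.6314
F1 = 2·TP/(2·TP+FP+FN) = 764/1063 = 0.719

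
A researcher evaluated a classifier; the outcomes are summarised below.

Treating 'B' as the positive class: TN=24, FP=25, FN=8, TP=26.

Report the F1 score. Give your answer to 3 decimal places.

Precision = TP/(TP+FP) = 26/51 = 0.5098
Recall = TP/(TP+FN) = 26/34 = 0.7647
F1 = 2·TP/(2·TP+FP+FN) = 52/85 = 0.612

0.612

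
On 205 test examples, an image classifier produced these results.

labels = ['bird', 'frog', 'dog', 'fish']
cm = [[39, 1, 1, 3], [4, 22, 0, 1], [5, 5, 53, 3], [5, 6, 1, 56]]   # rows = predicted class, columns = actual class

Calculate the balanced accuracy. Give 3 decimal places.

0.809

Balanced accuracy = mean of per-class recall.
  bird: recall = 39/53 = 0.7358
  frog: recall = 22/34 = 0.6471
  dog: recall = 53/55 = 0.9636
  fish: recall = 56/63 = 0.8889
Mean = (0.7358 + 0.6471 + 0.9636 + 0.8889) / 4 = 0.809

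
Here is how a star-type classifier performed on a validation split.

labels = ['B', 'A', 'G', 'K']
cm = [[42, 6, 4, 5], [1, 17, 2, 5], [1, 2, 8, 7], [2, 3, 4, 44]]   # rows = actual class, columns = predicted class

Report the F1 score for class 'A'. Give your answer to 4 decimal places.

0.6415

Take TP from the diagonal, FP from the rest of the 'A' prediction marginal, FN from the rest of the 'A' actual marginal.
F1 score = 2·TP/(2·TP+FP+FN).
A: TP=17, FP=6+2+3=11, FN=1+2+5=8 → 34/53 = 0.64151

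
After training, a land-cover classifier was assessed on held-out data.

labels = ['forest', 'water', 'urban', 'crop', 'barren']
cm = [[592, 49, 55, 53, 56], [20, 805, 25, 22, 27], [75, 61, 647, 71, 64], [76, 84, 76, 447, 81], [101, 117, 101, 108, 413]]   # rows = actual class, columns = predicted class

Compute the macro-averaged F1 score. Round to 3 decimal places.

0.677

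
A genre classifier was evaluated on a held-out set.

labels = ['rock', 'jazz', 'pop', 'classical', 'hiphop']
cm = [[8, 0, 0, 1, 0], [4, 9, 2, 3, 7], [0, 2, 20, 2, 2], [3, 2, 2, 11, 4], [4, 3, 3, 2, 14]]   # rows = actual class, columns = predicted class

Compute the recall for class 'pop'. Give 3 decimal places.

Treat 'pop' as positive and all other classes as negative.
recall = TP/(TP+FN).
pop: TP=20, FN=0+2+2+2=6 → 20/26 = 0.7692

0.769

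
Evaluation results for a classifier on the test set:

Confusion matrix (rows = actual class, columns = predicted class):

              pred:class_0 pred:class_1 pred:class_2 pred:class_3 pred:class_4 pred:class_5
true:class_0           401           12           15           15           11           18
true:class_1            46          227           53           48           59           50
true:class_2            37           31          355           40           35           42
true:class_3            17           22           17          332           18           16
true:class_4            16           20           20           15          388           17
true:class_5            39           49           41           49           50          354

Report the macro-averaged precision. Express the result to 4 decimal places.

Per-class precision (TP/(TP+FP)):
  class_0: TP=401, FP=46+37+17+16+39=155 → 401/556 = 0.72122
  class_1: TP=227, FP=12+31+22+20+49=134 → 227/361 = 0.62881
  class_2: TP=355, FP=15+53+17+20+41=146 → 355/501 = 0.70858
  class_3: TP=332, FP=15+48+40+15+49=167 → 332/499 = 0.66533
  class_4: TP=388, FP=11+59+35+18+50=173 → 388/561 = 0.69162
  class_5: TP=354, FP=18+50+42+16+17=143 → 354/497 = 0.71227
Macro-precision = mean = (0.72122 + 0.62881 + 0.70858 + 0.66533 + 0.69162 + 0.71227) / 6 = 0.6880

0.6880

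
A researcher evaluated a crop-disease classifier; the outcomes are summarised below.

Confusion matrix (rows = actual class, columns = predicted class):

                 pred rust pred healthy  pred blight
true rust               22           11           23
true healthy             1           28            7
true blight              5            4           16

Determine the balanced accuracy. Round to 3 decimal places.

0.604

Balanced accuracy = mean of per-class recall.
  rust: recall = 22/56 = 0.3929
  healthy: recall = 28/36 = 0.7778
  blight: recall = 16/25 = 0.6400
Mean = (0.3929 + 0.7778 + 0.6400) / 3 = 0.604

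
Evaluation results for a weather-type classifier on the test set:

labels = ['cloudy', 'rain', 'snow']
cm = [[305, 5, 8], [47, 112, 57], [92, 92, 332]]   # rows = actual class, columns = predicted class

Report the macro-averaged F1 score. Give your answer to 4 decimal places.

0.6850

Per-class F1 score (2·TP/(2·TP+FP+FN)):
  cloudy: TP=305, FP=47+92=139, FN=5+8=13 → 610/762 = 0.80052
  rain: TP=112, FP=5+92=97, FN=47+57=104 → 224/425 = 0.52706
  snow: TP=332, FP=8+57=65, FN=92+92=184 → 664/913 = 0.72727
Macro-F1 score = mean = (0.80052 + 0.52706 + 0.72727) / 3 = 0.6850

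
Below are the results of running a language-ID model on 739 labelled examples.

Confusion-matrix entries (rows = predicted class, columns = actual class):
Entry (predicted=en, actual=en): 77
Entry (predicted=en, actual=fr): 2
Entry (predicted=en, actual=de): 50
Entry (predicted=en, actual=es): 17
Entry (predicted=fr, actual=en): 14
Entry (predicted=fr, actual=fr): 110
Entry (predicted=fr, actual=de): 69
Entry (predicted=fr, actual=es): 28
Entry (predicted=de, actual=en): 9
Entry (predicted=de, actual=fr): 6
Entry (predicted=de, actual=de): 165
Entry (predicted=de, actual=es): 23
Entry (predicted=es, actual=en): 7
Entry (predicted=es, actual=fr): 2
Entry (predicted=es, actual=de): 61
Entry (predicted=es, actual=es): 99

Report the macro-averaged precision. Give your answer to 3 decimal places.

0.606

Per-class precision (TP/(TP+FP)):
  en: TP=77, FP=2+50+17=69 → 77/146 = 0.5274
  fr: TP=110, FP=14+69+28=111 → 110/221 = 0.4977
  de: TP=165, FP=9+6+23=38 → 165/203 = 0.8128
  es: TP=99, FP=7+2+61=70 → 99/169 = 0.5858
Macro-precision = mean = (0.5274 + 0.4977 + 0.8128 + 0.5858) / 4 = 0.606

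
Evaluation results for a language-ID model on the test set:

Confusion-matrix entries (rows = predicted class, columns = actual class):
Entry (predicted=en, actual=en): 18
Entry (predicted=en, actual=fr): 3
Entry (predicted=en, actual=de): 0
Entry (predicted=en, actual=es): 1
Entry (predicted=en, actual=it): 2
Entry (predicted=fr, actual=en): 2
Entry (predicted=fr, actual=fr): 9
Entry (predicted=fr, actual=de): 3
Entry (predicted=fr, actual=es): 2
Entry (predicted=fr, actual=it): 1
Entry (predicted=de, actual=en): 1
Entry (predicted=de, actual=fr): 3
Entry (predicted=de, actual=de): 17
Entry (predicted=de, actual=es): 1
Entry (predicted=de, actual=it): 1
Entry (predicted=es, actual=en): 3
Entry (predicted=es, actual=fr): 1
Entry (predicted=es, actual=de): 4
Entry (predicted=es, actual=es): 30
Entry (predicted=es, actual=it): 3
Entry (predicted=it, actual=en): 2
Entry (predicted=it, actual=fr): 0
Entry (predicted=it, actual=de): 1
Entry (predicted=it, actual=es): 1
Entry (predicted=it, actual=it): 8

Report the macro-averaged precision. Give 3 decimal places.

0.683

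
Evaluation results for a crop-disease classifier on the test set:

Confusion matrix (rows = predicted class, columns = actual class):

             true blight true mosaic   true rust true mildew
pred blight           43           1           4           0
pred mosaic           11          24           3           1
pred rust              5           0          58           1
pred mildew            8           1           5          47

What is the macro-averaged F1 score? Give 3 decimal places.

0.802

Per-class F1 score (2·TP/(2·TP+FP+FN)):
  blight: TP=43, FP=1+4+0=5, FN=11+5+8=24 → 86/115 = 0.7478
  mosaic: TP=24, FP=11+3+1=15, FN=1+0+1=2 → 48/65 = 0.7385
  rust: TP=58, FP=5+0+1=6, FN=4+3+5=12 → 116/134 = 0.8657
  mildew: TP=47, FP=8+1+5=14, FN=0+1+1=2 → 94/110 = 0.8545
Macro-F1 score = mean = (0.7478 + 0.7385 + 0.8657 + 0.8545) / 4 = 0.802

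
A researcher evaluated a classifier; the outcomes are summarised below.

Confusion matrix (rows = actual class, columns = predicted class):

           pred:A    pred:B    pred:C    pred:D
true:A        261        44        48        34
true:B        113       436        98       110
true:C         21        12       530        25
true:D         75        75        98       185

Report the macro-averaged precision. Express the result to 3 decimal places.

Per-class precision (TP/(TP+FP)):
  A: TP=261, FP=113+21+75=209 → 261/470 = 0.5553
  B: TP=436, FP=44+12+75=131 → 436/567 = 0.7690
  C: TP=530, FP=48+98+98=244 → 530/774 = 0.6848
  D: TP=185, FP=34+110+25=169 → 185/354 = 0.5226
Macro-precision = mean = (0.5553 + 0.7690 + 0.6848 + 0.5226) / 4 = 0.633

0.633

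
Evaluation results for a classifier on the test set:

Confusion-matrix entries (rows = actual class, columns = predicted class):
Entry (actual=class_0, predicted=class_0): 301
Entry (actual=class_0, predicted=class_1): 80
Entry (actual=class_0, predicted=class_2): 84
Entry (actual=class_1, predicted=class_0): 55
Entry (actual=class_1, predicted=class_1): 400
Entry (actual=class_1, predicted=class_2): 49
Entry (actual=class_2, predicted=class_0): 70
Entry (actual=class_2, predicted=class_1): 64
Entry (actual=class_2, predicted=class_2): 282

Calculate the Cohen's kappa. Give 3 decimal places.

Observed agreement pₒ = trace/N = 983/1385 = 0.7097
Expected agreement pₑ = Σ (rowᵢ·colᵢ)/N² = (465·426 + 504·544 + 416·415)/1385² = 0.3362
κ = (pₒ − pₑ)/(1 − pₑ) = (0.7097 − 0.3362)/(1 − 0.3362) = 0.563

0.563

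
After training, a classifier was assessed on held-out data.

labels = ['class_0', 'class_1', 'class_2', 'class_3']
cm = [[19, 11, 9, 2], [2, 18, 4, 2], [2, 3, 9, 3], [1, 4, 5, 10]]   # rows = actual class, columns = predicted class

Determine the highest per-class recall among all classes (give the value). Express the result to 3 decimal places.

Per-class recall (TP/(TP+FN)):
  class_0: TP=19, FN=11+9+2=22 → 19/41 = 0.4634
  class_1: TP=18, FN=2+4+2=8 → 18/26 = 0.6923
  class_2: TP=9, FN=2+3+3=8 → 9/17 = 0.5294
  class_3: TP=10, FN=1+4+5=10 → 10/20 = 0.5000
Highest is class 'class_1' with recall = 0.692.

0.692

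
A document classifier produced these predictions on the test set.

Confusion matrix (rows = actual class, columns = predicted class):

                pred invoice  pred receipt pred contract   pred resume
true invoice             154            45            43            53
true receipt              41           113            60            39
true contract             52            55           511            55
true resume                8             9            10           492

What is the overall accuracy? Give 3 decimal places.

0.730

Accuracy = trace / total = (154+113+511+492=1270) / 1740 = 1270/1740 = 0.730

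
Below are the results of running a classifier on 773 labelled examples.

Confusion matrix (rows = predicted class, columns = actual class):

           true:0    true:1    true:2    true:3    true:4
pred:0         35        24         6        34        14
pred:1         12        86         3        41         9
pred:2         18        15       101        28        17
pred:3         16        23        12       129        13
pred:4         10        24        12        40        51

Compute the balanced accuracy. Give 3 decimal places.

Balanced accuracy = mean of per-class recall.
  0: recall = 35/91 = 0.3846
  1: recall = 86/172 = 0.5000
  2: recall = 101/134 = 0.7537
  3: recall = 129/272 = 0.4743
  4: recall = 51/104 = 0.4904
Mean = (0.3846 + 0.5000 + 0.7537 + 0.4743 + 0.4904) / 5 = 0.521

0.521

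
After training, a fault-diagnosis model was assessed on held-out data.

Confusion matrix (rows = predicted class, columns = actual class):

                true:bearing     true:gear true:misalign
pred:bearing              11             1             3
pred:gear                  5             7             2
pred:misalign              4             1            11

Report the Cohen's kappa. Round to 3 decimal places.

0.464

Observed agreement pₒ = trace/N = 29/45 = 0.6444
Expected agreement pₑ = Σ (rowᵢ·colᵢ)/N² = (20·15 + 9·14 + 16·16)/45² = 0.3368
κ = (pₒ − pₑ)/(1 − pₑ) = (0.6444 − 0.3368)/(1 − 0.3368) = 0.464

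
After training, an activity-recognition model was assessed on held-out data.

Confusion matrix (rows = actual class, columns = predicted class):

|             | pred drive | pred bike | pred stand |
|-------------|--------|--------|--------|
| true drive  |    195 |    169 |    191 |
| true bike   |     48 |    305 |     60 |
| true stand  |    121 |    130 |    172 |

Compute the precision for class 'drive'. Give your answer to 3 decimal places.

0.536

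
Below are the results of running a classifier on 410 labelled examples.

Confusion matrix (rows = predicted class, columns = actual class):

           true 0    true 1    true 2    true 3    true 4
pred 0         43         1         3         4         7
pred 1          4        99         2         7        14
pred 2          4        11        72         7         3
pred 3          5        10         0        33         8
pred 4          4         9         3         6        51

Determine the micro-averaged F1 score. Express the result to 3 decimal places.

0.727

Micro-averaging pools counts across classes: ΣTP=298, ΣFP=112, ΣFN=112.
Micro-F1 score = 2·TP/(2·TP+FP+FN) on pooled counts = 0.727 (equals overall accuracy in single-label multiclass).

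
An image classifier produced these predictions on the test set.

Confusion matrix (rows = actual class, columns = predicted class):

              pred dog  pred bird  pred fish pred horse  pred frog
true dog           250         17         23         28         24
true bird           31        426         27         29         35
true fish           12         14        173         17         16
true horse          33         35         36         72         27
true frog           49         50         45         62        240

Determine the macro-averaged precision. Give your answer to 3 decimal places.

0.614

Per-class precision (TP/(TP+FP)):
  dog: TP=250, FP=31+12+33+49=125 → 250/375 = 0.6667
  bird: TP=426, FP=17+14+35+50=116 → 426/542 = 0.7860
  fish: TP=173, FP=23+27+36+45=131 → 173/304 = 0.5691
  horse: TP=72, FP=28+29+17+62=136 → 72/208 = 0.3462
  frog: TP=240, FP=24+35+16+27=102 → 240/342 = 0.7018
Macro-precision = mean = (0.6667 + 0.7860 + 0.5691 + 0.3462 + 0.7018) / 5 = 0.614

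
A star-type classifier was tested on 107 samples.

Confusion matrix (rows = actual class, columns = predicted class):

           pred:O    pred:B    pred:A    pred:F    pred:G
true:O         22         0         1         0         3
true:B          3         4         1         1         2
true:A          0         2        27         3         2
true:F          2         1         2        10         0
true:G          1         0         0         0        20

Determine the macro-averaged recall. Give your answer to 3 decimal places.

Per-class recall (TP/(TP+FN)):
  O: TP=22, FN=0+1+0+3=4 → 22/26 = 0.8462
  B: TP=4, FN=3+1+1+2=7 → 4/11 = 0.3636
  A: TP=27, FN=0+2+3+2=7 → 27/34 = 0.7941
  F: TP=10, FN=2+1+2+0=5 → 10/15 = 0.6667
  G: TP=20, FN=1+0+0+0=1 → 20/21 = 0.9524
Macro-recall = mean = (0.8462 + 0.3636 + 0.7941 + 0.6667 + 0.9524) / 5 = 0.725

0.725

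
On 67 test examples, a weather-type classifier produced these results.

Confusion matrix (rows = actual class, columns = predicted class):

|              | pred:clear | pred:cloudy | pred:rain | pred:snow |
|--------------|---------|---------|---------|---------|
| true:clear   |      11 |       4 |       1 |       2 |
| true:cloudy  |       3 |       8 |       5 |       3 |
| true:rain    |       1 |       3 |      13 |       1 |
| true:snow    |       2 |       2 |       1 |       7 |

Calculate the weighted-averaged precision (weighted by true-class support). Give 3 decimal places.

0.578

Per-class precision (TP/(TP+FP)):
  clear: TP=11, FP=3+1+2=6 → 11/17 = 0.6471
  cloudy: TP=8, FP=4+3+2=9 → 8/17 = 0.4706
  rain: TP=13, FP=1+5+1=7 → 13/20 = 0.6500
  snow: TP=7, FP=2+3+1=6 → 7/13 = 0.5385
Weighted-precision = Σ (supportᵢ/N)·precisionᵢ with N=67: (18/67)·0.6471 + (19/67)·0.4706 + (18/67)·0.6500 + (12/67)·0.5385 = 0.578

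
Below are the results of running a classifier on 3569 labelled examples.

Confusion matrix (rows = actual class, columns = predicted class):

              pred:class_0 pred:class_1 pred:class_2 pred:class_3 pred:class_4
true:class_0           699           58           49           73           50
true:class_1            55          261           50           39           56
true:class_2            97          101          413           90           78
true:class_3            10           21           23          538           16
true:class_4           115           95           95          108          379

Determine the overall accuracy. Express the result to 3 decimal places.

Accuracy = trace / total = (699+261+413+538+379=2290) / 3569 = 2290/3569 = 0.642

0.642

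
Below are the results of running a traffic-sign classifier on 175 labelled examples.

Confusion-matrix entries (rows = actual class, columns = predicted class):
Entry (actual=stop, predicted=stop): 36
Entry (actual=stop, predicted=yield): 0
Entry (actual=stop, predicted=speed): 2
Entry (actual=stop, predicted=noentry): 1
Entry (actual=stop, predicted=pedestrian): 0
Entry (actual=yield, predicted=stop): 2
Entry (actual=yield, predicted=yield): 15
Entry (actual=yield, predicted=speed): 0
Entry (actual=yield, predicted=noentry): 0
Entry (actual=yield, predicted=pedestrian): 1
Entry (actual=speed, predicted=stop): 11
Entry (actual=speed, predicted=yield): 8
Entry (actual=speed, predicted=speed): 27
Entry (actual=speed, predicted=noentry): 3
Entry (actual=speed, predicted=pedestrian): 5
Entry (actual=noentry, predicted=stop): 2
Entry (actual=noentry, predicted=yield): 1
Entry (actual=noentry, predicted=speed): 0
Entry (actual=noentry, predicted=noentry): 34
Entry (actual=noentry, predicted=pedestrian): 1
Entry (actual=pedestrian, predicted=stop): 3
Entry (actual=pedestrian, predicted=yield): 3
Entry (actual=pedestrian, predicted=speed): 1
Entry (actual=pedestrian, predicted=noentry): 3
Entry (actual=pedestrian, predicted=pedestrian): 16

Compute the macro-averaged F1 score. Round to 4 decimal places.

0.7195

Per-class F1 score (2·TP/(2·TP+FP+FN)):
  stop: TP=36, FP=2+11+2+3=18, FN=0+2+1+0=3 → 72/93 = 0.77419
  yield: TP=15, FP=0+8+1+3=12, FN=2+0+0+1=3 → 30/45 = 0.66667
  speed: TP=27, FP=2+0+0+1=3, FN=11+8+3+5=27 → 54/84 = 0.64286
  noentry: TP=34, FP=1+0+3+3=7, FN=2+1+0+1=4 → 68/79 = 0.86076
  pedestrian: TP=16, FP=0+1+5+1=7, FN=3+3+1+3=10 → 32/49 = 0.65306
Macro-F1 score = mean = (0.77419 + 0.66667 + 0.64286 + 0.86076 + 0.65306) / 5 = 0.7195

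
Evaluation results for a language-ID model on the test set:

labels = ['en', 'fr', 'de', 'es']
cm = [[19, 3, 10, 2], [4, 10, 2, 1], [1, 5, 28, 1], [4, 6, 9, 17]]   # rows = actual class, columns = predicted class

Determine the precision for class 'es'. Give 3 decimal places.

0.810

Treat 'es' as positive and all other classes as negative.
precision = TP/(TP+FP).
es: TP=17, FP=2+1+1=4 → 17/21 = 0.8095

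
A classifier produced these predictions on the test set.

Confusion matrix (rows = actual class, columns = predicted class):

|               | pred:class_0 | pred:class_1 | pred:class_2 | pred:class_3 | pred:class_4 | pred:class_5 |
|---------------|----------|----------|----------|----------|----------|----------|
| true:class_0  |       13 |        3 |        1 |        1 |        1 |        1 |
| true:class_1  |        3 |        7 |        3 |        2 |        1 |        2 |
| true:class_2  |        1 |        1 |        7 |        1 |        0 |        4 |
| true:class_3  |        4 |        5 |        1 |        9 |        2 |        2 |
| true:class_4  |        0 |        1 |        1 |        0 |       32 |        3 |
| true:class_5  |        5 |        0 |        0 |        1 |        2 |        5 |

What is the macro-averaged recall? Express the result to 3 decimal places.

0.530

Per-class recall (TP/(TP+FN)):
  class_0: TP=13, FN=3+1+1+1+1=7 → 13/20 = 0.6500
  class_1: TP=7, FN=3+3+2+1+2=11 → 7/18 = 0.3889
  class_2: TP=7, FN=1+1+1+0+4=7 → 7/14 = 0.5000
  class_3: TP=9, FN=4+5+1+2+2=14 → 9/23 = 0.3913
  class_4: TP=32, FN=0+1+1+0+3=5 → 32/37 = 0.8649
  class_5: TP=5, FN=5+0+0+1+2=8 → 5/13 = 0.3846
Macro-recall = mean = (0.6500 + 0.3889 + 0.5000 + 0.3913 + 0.8649 + 0.3846) / 6 = 0.530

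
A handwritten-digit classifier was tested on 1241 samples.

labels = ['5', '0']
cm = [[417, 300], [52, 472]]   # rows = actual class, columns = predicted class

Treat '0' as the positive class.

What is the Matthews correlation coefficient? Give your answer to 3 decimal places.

0.491

MCC = (TP·TN − FP·FN) / √((TP+FP)(TP+FN)(TN+FP)(TN+FN))
Numerator = 472·417 − 300·52 = 181224
Denominator = √(772·524·717·469) = √136031844144 = 368824.9505
MCC = 181224 / 368824.9505 = 0.491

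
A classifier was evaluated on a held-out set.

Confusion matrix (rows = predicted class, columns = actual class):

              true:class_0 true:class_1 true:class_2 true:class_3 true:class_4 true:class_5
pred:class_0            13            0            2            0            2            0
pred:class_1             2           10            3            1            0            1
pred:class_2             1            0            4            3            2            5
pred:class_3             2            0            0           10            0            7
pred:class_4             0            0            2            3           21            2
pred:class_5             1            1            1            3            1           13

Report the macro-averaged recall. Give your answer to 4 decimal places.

Per-class recall (TP/(TP+FN)):
  class_0: TP=13, FN=2+1+2+0+1=6 → 13/19 = 0.68421
  class_1: TP=10, FN=0+0+0+0+1=1 → 10/11 = 0.90909
  class_2: TP=4, FN=2+3+0+2+1=8 → 4/12 = 0.33333
  class_3: TP=10, FN=0+1+3+3+3=10 → 10/20 = 0.50000
  class_4: TP=21, FN=2+0+2+0+1=5 → 21/26 = 0.80769
  class_5: TP=13, FN=0+1+5+7+2=15 → 13/28 = 0.46429
Macro-recall = mean = (0.68421 + 0.90909 + 0.33333 + 0.50000 + 0.80769 + 0.46429) / 6 = 0.6164

0.6164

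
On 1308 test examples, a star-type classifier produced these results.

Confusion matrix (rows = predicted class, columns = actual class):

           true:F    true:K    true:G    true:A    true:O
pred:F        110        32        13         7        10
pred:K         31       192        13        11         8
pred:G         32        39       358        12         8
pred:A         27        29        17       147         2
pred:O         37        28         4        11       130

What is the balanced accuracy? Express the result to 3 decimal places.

0.711

Balanced accuracy = mean of per-class recall.
  F: recall = 110/237 = 0.4641
  K: recall = 192/320 = 0.6000
  G: recall = 358/405 = 0.8840
  A: recall = 147/188 = 0.7819
  O: recall = 130/158 = 0.8228
Mean = (0.4641 + 0.6000 + 0.8840 + 0.7819 + 0.8228) / 5 = 0.711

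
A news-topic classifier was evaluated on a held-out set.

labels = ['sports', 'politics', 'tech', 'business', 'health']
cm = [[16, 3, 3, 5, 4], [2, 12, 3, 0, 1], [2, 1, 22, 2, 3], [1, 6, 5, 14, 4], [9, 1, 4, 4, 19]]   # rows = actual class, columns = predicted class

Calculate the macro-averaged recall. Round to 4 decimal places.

Per-class recall (TP/(TP+FN)):
  sports: TP=16, FN=3+3+5+4=15 → 16/31 = 0.51613
  politics: TP=12, FN=2+3+0+1=6 → 12/18 = 0.66667
  tech: TP=22, FN=2+1+2+3=8 → 22/30 = 0.73333
  business: TP=14, FN=1+6+5+4=16 → 14/30 = 0.46667
  health: TP=19, FN=9+1+4+4=18 → 19/37 = 0.51351
Macro-recall = mean = (0.51613 + 0.66667 + 0.73333 + 0.46667 + 0.51351) / 5 = 0.5793

0.5793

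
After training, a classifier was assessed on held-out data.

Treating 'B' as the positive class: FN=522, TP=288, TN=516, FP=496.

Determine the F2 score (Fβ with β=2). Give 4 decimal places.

0.3579

Fβ = (1+β²)·TP / ((1+β²)·TP + β²·FN + FP), with β²=4
= 5·288 / (5·288 + 4·522 + 496) = 0.3579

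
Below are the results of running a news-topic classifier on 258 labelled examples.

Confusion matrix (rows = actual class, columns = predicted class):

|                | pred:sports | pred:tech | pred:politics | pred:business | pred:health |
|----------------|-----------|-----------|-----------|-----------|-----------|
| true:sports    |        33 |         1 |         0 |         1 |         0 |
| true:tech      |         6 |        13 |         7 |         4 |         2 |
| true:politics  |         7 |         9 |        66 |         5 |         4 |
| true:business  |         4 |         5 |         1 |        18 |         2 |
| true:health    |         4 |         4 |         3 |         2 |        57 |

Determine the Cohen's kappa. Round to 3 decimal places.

0.642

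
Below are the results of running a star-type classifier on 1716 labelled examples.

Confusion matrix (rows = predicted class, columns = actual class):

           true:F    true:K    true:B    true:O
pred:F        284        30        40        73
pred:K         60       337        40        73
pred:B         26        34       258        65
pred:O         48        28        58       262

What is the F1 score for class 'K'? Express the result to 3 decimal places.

0.718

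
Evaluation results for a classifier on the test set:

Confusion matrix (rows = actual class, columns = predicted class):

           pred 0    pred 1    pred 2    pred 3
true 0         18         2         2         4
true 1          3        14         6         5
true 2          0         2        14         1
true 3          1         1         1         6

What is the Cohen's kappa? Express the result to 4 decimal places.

0.5295

Observed agreement pₒ = trace/N = 52/80 = 0.65000
Expected agreement pₑ = Σ (rowᵢ·colᵢ)/N² = (26·22 + 28·19 + 17·23 + 9·16)/80² = 0.25609
κ = (pₒ − pₑ)/(1 − pₑ) = (0.65000 − 0.25609)/(1 − 0.25609) = 0.5295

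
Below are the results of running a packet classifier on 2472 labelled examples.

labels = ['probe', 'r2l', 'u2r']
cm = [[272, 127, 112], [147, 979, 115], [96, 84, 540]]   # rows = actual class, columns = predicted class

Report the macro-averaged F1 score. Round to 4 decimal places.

Per-class F1 score (2·TP/(2·TP+FP+FN)):
  probe: TP=272, FP=147+96=243, FN=127+112=239 → 544/1026 = 0.53021
  r2l: TP=979, FP=127+84=211, FN=147+115=262 → 1958/2431 = 0.80543
  u2r: TP=540, FP=112+115=227, FN=96+84=180 → 1080/1487 = 0.72629
Macro-F1 score = mean = (0.53021 + 0.80543 + 0.72629) / 3 = 0.6873

0.6873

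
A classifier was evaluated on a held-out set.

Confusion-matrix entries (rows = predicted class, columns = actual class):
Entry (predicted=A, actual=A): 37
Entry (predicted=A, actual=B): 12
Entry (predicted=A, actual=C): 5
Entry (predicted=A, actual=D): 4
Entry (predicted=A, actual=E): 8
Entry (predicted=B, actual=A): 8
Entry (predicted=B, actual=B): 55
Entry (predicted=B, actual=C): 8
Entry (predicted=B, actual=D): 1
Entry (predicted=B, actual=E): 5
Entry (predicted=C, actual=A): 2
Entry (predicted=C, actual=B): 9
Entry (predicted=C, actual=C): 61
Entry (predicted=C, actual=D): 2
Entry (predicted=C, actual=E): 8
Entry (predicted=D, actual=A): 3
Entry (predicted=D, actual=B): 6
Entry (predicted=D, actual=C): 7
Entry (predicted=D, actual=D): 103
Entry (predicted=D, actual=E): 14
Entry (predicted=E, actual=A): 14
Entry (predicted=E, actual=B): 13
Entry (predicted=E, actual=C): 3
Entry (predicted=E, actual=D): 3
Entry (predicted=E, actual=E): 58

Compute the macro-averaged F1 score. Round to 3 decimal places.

0.682

Per-class F1 score (2·TP/(2·TP+FP+FN)):
  A: TP=37, FP=12+5+4+8=29, FN=8+2+3+14=27 → 74/130 = 0.5692
  B: TP=55, FP=8+8+1+5=22, FN=12+9+6+13=40 → 110/172 = 0.6395
  C: TP=61, FP=2+9+2+8=21, FN=5+8+7+3=23 → 122/166 = 0.7349
  D: TP=103, FP=3+6+7+14=30, FN=4+1+2+3=10 → 206/246 = 0.8374
  E: TP=58, FP=14+13+3+3=33, FN=8+5+8+14=35 → 116/184 = 0.6304
Macro-F1 score = mean = (0.5692 + 0.6395 + 0.7349 + 0.8374 + 0.6304) / 5 = 0.682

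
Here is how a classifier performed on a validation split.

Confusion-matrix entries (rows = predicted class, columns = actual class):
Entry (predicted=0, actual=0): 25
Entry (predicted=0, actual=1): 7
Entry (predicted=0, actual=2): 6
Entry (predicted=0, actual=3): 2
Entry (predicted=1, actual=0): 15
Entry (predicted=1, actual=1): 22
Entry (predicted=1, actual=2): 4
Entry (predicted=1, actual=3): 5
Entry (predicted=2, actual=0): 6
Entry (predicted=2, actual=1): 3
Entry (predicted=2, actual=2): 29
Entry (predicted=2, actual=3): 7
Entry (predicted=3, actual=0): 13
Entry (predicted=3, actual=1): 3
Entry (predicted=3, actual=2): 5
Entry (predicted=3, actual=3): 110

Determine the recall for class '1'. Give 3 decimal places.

0.629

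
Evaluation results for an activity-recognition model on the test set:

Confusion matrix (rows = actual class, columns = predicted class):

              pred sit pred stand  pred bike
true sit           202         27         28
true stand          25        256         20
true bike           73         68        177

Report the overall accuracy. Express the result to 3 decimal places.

0.725

Accuracy = trace / total = (202+256+177=635) / 876 = 635/876 = 0.725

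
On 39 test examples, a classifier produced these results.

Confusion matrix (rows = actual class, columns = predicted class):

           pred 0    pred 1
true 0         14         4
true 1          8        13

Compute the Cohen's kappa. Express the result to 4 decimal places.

Observed agreement pₒ = trace/N = 27/39 = 0.69231
Expected agreement pₑ = Σ (rowᵢ·colᵢ)/N² = (18·22 + 21·17)/39² = 0.49507
κ = (pₒ − pₑ)/(1 − pₑ) = (0.69231 − 0.49507)/(1 − 0.49507) = 0.3906

0.3906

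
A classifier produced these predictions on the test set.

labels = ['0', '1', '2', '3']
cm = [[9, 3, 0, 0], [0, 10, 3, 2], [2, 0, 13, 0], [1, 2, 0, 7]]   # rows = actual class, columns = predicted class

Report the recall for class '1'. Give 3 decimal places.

0.667

One-vs-rest for '1': TP = diagonal; FP = other classes predicted '1'; FN = '1' predicted as other.
recall = TP/(TP+FN).
1: TP=10, FN=0+3+2=5 → 10/15 = 0.6667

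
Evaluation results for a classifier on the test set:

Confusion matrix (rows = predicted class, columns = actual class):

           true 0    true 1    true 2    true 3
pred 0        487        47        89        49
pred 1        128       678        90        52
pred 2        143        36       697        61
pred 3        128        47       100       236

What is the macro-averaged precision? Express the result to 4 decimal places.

Per-class precision (TP/(TP+FP)):
  0: TP=487, FP=47+89+49=185 → 487/672 = 0.72470
  1: TP=678, FP=128+90+52=270 → 678/948 = 0.71519
  2: TP=697, FP=143+36+61=240 → 697/937 = 0.74386
  3: TP=236, FP=128+47+100=275 → 236/511 = 0.46184
Macro-precision = mean = (0.72470 + 0.71519 + 0.74386 + 0.46184) / 4 = 0.6614

0.6614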